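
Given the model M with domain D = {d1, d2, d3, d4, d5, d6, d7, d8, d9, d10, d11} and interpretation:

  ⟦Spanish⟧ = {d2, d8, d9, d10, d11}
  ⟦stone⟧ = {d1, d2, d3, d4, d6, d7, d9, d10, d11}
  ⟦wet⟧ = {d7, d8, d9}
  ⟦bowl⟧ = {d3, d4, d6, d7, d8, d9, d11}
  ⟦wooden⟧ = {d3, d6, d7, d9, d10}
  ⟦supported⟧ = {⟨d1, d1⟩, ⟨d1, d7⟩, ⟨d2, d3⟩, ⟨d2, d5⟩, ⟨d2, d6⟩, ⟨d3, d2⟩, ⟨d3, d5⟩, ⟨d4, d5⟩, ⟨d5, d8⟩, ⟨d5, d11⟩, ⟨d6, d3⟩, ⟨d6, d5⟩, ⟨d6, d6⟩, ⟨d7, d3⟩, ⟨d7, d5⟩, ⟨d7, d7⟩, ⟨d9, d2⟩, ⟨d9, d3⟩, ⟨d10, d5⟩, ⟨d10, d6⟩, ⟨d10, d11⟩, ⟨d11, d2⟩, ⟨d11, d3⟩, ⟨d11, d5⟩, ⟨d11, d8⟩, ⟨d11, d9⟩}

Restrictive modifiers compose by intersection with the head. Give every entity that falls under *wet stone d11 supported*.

{d9}

⟦d11 supported⟧ = {x : ⟨d11, x⟩ ∈ ⟦supported⟧} = {d2, d3, d5, d8, d9}
⟦stone⟧ = {d1, d2, d3, d4, d6, d7, d9, d10, d11}
… ∩ ⟦d11 supported⟧ = {d1, d2, d3, d4, d6, d7, d9, d10, d11} ∩ {d2, d3, d5, d8, d9} = {d2, d3, d9}
… ∩ ⟦wet⟧ = {d2, d3, d9} ∩ {d7, d8, d9} = {d9}
So ⟦wet stone d11 supported⟧ = {d9}.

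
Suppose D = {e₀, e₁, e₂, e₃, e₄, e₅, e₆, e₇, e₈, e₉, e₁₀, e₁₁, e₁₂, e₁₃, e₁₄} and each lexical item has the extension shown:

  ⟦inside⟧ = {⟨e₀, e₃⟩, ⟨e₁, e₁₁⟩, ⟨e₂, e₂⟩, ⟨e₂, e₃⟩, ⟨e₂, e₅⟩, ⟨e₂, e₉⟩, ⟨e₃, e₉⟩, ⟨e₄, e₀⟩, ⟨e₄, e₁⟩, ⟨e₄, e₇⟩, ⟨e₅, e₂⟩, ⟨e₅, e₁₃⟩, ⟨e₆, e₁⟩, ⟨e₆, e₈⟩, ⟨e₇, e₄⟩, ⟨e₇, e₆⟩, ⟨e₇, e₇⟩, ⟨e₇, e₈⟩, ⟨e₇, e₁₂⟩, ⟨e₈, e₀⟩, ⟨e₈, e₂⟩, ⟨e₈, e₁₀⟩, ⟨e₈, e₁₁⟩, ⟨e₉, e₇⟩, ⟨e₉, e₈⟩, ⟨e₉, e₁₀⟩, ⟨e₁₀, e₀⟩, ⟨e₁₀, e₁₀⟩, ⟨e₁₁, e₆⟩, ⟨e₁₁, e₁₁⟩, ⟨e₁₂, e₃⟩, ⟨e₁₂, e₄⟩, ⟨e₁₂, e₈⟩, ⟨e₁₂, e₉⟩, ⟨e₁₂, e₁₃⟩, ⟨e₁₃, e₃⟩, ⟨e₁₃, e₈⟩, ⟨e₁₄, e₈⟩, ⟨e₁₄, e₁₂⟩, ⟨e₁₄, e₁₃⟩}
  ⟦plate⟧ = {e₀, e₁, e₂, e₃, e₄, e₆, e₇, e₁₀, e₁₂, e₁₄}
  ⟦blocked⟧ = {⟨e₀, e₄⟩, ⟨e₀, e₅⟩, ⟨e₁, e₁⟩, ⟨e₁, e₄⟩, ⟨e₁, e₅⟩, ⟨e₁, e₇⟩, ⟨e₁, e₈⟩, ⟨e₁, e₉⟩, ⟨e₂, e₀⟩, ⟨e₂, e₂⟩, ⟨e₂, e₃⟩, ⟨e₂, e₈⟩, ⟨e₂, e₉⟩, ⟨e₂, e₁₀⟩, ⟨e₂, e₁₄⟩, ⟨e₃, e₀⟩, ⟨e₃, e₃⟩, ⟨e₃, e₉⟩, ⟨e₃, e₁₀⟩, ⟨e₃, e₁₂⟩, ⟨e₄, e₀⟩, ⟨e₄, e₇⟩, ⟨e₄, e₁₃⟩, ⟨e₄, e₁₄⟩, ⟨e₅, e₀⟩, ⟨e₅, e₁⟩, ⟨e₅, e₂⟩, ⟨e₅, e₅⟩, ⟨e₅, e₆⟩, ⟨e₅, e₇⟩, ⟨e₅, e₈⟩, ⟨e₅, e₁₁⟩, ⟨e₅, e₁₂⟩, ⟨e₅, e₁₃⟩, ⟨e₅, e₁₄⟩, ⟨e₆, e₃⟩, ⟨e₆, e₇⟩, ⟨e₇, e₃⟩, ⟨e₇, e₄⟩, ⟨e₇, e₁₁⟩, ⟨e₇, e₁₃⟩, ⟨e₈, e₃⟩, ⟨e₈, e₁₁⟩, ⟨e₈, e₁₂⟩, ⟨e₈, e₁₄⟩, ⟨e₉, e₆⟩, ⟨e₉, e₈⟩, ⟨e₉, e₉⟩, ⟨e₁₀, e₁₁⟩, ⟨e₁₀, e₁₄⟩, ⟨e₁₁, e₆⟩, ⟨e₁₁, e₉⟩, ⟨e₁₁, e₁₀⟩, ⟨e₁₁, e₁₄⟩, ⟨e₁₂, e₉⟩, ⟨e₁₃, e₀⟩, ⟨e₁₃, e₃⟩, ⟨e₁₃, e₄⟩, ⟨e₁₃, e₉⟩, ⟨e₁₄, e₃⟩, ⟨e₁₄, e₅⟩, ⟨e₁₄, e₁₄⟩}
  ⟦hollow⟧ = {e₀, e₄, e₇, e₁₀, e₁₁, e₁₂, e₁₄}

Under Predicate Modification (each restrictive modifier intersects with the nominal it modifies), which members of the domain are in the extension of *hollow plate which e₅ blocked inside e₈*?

{e₇, e₁₂, e₁₄}

⟦which e₅ blocked⟧ = {x : ⟨e₅, x⟩ ∈ ⟦blocked⟧} = {e₀, e₁, e₂, e₅, e₆, e₇, e₈, e₁₁, e₁₂, e₁₃, e₁₄}
⟦inside e₈⟧ = {x : ⟨x, e₈⟩ ∈ ⟦inside⟧} = {e₆, e₇, e₉, e₁₂, e₁₃, e₁₄}
⟦plate⟧ = {e₀, e₁, e₂, e₃, e₄, e₆, e₇, e₁₀, e₁₂, e₁₄}
… ∩ ⟦which e₅ blocked⟧ = {e₀, e₁, e₂, e₃, e₄, e₆, e₇, e₁₀, e₁₂, e₁₄} ∩ {e₀, e₁, e₂, e₅, e₆, e₇, e₈, e₁₁, e₁₂, e₁₃, e₁₄} = {e₀, e₁, e₂, e₆, e₇, e₁₂, e₁₄}
… ∩ ⟦inside e₈⟧ = {e₀, e₁, e₂, e₆, e₇, e₁₂, e₁₄} ∩ {e₆, e₇, e₉, e₁₂, e₁₃, e₁₄} = {e₆, e₇, e₁₂, e₁₄}
… ∩ ⟦hollow⟧ = {e₆, e₇, e₁₂, e₁₄} ∩ {e₀, e₄, e₇, e₁₀, e₁₁, e₁₂, e₁₄} = {e₇, e₁₂, e₁₄}
So ⟦hollow plate which e₅ blocked inside e₈⟧ = {e₇, e₁₂, e₁₄}.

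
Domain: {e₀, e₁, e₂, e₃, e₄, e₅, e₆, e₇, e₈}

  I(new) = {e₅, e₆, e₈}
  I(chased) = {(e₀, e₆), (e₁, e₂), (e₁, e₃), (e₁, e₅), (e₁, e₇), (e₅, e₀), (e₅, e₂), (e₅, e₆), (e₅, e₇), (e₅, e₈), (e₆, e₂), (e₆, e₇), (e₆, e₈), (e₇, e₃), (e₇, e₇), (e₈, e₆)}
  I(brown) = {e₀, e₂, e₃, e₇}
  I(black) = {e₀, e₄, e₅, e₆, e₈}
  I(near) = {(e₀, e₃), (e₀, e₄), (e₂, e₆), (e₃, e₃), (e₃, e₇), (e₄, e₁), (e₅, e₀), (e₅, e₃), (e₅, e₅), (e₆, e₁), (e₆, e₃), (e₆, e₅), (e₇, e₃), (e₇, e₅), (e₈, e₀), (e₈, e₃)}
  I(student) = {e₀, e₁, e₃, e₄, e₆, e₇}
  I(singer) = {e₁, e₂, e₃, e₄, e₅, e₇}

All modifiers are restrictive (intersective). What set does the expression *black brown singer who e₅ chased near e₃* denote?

{}

⟦who e₅ chased⟧ = {x : ⟨e₅, x⟩ ∈ ⟦chased⟧} = {e₀, e₂, e₆, e₇, e₈}
⟦near e₃⟧ = {x : ⟨x, e₃⟩ ∈ ⟦near⟧} = {e₀, e₃, e₅, e₆, e₇, e₈}
⟦singer⟧ = {e₁, e₂, e₃, e₄, e₅, e₇}
… ∩ ⟦who e₅ chased⟧ = {e₁, e₂, e₃, e₄, e₅, e₇} ∩ {e₀, e₂, e₆, e₇, e₈} = {e₂, e₇}
… ∩ ⟦near e₃⟧ = {e₂, e₇} ∩ {e₀, e₃, e₅, e₆, e₇, e₈} = {e₇}
… ∩ ⟦black⟧ = {e₇} ∩ {e₀, e₄, e₅, e₆, e₈} = ∅
… ∩ ⟦brown⟧ = ∅ ∩ {e₀, e₂, e₃, e₇} = ∅
So ⟦black brown singer who e₅ chased near e₃⟧ = {}.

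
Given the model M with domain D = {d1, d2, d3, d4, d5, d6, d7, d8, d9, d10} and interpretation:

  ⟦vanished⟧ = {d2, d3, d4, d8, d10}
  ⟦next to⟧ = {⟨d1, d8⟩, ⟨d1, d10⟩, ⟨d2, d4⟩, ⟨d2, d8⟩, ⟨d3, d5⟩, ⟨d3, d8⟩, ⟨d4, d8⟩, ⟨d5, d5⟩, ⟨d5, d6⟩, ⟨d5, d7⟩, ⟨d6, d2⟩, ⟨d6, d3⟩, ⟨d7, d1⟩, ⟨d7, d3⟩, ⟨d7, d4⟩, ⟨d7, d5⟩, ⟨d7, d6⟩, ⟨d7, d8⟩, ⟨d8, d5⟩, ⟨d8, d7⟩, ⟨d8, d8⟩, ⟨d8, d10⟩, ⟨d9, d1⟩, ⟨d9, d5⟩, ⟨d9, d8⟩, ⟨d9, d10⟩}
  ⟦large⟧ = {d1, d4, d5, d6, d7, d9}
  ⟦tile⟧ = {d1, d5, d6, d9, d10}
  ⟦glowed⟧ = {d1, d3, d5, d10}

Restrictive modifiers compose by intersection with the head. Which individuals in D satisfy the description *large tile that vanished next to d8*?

{ }

⟦that vanished⟧ = ⟦vanished⟧ = {d2, d3, d4, d8, d10}
⟦next to d8⟧ = {x : ⟨x, d8⟩ ∈ ⟦next to⟧} = {d1, d2, d3, d4, d7, d8, d9}
⟦tile⟧ = {d1, d5, d6, d9, d10}
… ∩ ⟦that vanished⟧ = {d1, d5, d6, d9, d10} ∩ {d2, d3, d4, d8, d10} = {d10}
… ∩ ⟦next to d8⟧ = {d10} ∩ {d1, d2, d3, d4, d7, d8, d9} = ∅
… ∩ ⟦large⟧ = ∅ ∩ {d1, d4, d5, d6, d7, d9} = ∅
So ⟦large tile that vanished next to d8⟧ = { }.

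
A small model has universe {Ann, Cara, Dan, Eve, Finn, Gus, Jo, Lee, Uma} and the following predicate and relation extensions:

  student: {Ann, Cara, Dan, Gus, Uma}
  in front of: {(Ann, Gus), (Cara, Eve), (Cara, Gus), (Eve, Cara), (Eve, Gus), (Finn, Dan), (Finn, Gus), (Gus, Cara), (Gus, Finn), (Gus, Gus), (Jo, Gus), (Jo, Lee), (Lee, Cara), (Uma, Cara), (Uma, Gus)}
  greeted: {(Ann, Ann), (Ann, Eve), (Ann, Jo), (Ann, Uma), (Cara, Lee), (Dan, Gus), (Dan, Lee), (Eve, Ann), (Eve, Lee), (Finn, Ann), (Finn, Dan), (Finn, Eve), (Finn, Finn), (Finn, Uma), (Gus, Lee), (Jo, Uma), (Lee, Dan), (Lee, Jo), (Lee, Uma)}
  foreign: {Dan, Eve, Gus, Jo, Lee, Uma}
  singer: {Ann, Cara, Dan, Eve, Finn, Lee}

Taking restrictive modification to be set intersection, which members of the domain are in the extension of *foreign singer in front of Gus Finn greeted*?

⟦in front of Gus⟧ = {x : ⟨x, Gus⟩ ∈ ⟦in front of⟧} = {Ann, Cara, Eve, Finn, Gus, Jo, Uma}
⟦Finn greeted⟧ = {x : ⟨Finn, x⟩ ∈ ⟦greeted⟧} = {Ann, Dan, Eve, Finn, Uma}
⟦singer⟧ = {Ann, Cara, Dan, Eve, Finn, Lee}
… ∩ ⟦in front of Gus⟧ = {Ann, Cara, Dan, Eve, Finn, Lee} ∩ {Ann, Cara, Eve, Finn, Gus, Jo, Uma} = {Ann, Cara, Eve, Finn}
… ∩ ⟦Finn greeted⟧ = {Ann, Cara, Eve, Finn} ∩ {Ann, Dan, Eve, Finn, Uma} = {Ann, Eve, Finn}
… ∩ ⟦foreign⟧ = {Ann, Eve, Finn} ∩ {Dan, Eve, Gus, Jo, Lee, Uma} = {Eve}
So ⟦foreign singer in front of Gus Finn greeted⟧ = {Eve}.

{Eve}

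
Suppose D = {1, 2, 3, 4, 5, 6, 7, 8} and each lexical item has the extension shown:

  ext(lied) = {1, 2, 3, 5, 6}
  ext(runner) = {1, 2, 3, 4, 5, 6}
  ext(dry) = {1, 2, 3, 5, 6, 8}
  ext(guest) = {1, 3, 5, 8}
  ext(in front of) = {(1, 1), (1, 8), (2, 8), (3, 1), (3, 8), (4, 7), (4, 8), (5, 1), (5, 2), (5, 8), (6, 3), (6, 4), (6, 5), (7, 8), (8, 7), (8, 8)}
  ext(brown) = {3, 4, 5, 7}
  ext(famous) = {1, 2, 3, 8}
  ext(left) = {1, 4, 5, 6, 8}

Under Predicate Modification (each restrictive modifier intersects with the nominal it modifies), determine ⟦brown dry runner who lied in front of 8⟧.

{3, 5}

⟦who lied⟧ = ⟦lied⟧ = {1, 2, 3, 5, 6}
⟦in front of 8⟧ = {x : ⟨x, 8⟩ ∈ ⟦in front of⟧} = {1, 2, 3, 4, 5, 7, 8}
⟦runner⟧ = {1, 2, 3, 4, 5, 6}
… ∩ ⟦who lied⟧ = {1, 2, 3, 4, 5, 6} ∩ {1, 2, 3, 5, 6} = {1, 2, 3, 5, 6}
… ∩ ⟦in front of 8⟧ = {1, 2, 3, 5, 6} ∩ {1, 2, 3, 4, 5, 7, 8} = {1, 2, 3, 5}
… ∩ ⟦brown⟧ = {1, 2, 3, 5} ∩ {3, 4, 5, 7} = {3, 5}
… ∩ ⟦dry⟧ = {3, 5} ∩ {1, 2, 3, 5, 6, 8} = {3, 5}
So ⟦brown dry runner who lied in front of 8⟧ = {3, 5}.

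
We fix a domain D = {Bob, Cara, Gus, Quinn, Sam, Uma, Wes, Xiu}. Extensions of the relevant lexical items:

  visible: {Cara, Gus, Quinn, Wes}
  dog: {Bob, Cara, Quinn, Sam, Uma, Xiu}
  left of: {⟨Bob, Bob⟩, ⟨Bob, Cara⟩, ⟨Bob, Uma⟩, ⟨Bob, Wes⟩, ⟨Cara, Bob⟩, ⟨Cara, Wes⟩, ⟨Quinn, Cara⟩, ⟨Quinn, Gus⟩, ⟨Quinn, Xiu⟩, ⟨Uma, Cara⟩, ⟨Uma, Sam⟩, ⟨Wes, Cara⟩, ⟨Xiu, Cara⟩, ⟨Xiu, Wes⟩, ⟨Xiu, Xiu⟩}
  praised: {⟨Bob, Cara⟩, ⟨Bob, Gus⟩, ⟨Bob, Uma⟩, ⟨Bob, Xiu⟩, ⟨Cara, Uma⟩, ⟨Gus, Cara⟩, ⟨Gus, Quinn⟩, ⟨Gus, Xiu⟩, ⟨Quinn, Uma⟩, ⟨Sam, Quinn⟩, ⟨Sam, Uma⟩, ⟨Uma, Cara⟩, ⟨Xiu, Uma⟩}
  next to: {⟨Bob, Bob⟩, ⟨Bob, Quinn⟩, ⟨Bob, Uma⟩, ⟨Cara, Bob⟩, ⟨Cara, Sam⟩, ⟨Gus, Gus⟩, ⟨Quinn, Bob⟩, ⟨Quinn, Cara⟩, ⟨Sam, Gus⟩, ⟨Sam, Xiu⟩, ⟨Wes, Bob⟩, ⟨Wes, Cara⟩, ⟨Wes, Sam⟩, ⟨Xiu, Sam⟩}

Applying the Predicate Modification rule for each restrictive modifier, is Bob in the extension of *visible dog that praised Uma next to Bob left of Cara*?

⟦that praised Uma⟧ = {x : ⟨x, Uma⟩ ∈ ⟦praised⟧} = {Bob, Cara, Quinn, Sam, Xiu}
⟦next to Bob⟧ = {x : ⟨x, Bob⟩ ∈ ⟦next to⟧} = {Bob, Cara, Quinn, Wes}
⟦left of Cara⟧ = {x : ⟨x, Cara⟩ ∈ ⟦left of⟧} = {Bob, Quinn, Uma, Wes, Xiu}
⟦dog⟧ = {Bob, Cara, Quinn, Sam, Uma, Xiu}
… ∩ ⟦that praised Uma⟧ = {Bob, Cara, Quinn, Sam, Uma, Xiu} ∩ {Bob, Cara, Quinn, Sam, Xiu} = {Bob, Cara, Quinn, Sam, Xiu}
… ∩ ⟦next to Bob⟧ = {Bob, Cara, Quinn, Sam, Xiu} ∩ {Bob, Cara, Quinn, Wes} = {Bob, Cara, Quinn}
… ∩ ⟦left of Cara⟧ = {Bob, Cara, Quinn} ∩ {Bob, Quinn, Uma, Wes, Xiu} = {Bob, Quinn}
… ∩ ⟦visible⟧ = {Bob, Quinn} ∩ {Cara, Gus, Quinn, Wes} = {Quinn}
⟦visible dog that praised Uma next to Bob left of Cara⟧ = {Quinn}; Bob ∉ this set.

no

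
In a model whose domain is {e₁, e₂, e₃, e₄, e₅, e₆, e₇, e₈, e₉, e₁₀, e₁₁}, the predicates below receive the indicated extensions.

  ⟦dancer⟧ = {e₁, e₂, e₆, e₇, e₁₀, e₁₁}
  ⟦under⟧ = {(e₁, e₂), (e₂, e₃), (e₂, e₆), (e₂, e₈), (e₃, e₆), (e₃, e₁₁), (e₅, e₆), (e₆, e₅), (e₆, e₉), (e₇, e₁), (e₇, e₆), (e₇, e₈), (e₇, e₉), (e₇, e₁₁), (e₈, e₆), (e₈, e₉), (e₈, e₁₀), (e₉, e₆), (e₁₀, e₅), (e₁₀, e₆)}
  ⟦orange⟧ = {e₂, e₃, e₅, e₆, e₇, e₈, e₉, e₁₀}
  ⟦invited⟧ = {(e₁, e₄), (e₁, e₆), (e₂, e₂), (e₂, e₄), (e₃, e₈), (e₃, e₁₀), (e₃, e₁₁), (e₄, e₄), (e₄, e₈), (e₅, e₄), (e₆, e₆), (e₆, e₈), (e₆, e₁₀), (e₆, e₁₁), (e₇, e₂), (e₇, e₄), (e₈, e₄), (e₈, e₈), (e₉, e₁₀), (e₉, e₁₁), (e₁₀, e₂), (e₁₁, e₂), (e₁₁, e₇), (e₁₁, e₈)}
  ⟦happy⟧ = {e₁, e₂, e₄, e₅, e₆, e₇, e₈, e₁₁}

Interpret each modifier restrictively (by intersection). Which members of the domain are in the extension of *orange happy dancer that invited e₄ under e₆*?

⟦that invited e₄⟧ = {x : ⟨x, e₄⟩ ∈ ⟦invited⟧} = {e₁, e₂, e₄, e₅, e₇, e₈}
⟦under e₆⟧ = {x : ⟨x, e₆⟩ ∈ ⟦under⟧} = {e₂, e₃, e₅, e₇, e₈, e₉, e₁₀}
⟦dancer⟧ = {e₁, e₂, e₆, e₇, e₁₀, e₁₁}
… ∩ ⟦that invited e₄⟧ = {e₁, e₂, e₆, e₇, e₁₀, e₁₁} ∩ {e₁, e₂, e₄, e₅, e₇, e₈} = {e₁, e₂, e₇}
… ∩ ⟦under e₆⟧ = {e₁, e₂, e₇} ∩ {e₂, e₃, e₅, e₇, e₈, e₉, e₁₀} = {e₂, e₇}
… ∩ ⟦orange⟧ = {e₂, e₇} ∩ {e₂, e₃, e₅, e₆, e₇, e₈, e₉, e₁₀} = {e₂, e₇}
… ∩ ⟦happy⟧ = {e₂, e₇} ∩ {e₁, e₂, e₄, e₅, e₆, e₇, e₈, e₁₁} = {e₂, e₇}
So ⟦orange happy dancer that invited e₄ under e₆⟧ = {e₂, e₇}.

{e₂, e₇}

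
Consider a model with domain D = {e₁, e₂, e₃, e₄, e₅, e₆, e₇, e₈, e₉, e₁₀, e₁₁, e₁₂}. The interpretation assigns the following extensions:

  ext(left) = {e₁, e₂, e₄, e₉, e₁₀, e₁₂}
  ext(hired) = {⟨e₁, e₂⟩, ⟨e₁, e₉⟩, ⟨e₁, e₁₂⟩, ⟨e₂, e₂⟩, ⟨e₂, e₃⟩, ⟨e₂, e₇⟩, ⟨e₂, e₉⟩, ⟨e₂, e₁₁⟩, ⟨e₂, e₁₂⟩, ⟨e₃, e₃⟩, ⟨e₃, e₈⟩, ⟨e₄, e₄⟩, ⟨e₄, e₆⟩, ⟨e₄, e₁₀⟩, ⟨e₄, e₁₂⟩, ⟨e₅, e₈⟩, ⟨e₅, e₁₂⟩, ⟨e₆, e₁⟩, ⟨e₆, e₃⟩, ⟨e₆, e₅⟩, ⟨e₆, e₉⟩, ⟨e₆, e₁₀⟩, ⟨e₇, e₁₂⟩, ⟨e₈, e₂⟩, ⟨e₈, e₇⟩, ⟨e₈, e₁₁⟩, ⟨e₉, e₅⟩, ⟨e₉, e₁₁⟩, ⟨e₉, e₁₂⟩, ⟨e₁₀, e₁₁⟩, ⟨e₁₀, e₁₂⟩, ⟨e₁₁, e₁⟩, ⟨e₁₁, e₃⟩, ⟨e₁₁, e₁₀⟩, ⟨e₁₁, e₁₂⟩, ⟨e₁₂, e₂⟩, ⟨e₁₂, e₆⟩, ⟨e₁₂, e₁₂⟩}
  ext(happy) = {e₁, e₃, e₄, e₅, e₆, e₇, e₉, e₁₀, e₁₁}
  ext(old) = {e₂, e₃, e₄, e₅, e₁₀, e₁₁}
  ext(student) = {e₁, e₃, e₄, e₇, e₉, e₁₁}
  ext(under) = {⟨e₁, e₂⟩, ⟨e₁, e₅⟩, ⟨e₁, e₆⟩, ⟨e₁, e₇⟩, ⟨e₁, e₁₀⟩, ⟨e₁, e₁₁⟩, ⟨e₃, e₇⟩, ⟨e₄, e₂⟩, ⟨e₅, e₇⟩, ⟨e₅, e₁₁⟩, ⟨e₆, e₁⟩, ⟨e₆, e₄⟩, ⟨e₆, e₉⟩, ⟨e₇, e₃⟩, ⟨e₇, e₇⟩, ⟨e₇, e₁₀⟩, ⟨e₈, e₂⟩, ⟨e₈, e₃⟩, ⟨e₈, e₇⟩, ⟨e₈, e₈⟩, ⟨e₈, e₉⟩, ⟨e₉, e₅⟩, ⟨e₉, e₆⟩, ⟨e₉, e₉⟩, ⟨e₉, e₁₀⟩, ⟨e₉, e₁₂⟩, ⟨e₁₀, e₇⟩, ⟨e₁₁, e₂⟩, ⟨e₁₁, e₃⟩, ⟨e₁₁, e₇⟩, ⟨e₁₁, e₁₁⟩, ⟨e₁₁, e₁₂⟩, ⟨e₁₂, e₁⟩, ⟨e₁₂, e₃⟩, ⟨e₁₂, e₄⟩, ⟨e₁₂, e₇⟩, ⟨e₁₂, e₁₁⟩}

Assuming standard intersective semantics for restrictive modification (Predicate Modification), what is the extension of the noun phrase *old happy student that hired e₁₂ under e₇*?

⟦that hired e₁₂⟧ = {x : ⟨x, e₁₂⟩ ∈ ⟦hired⟧} = {e₁, e₂, e₄, e₅, e₇, e₉, e₁₀, e₁₁, e₁₂}
⟦under e₇⟧ = {x : ⟨x, e₇⟩ ∈ ⟦under⟧} = {e₁, e₃, e₅, e₇, e₈, e₁₀, e₁₁, e₁₂}
⟦student⟧ = {e₁, e₃, e₄, e₇, e₉, e₁₁}
… ∩ ⟦that hired e₁₂⟧ = {e₁, e₃, e₄, e₇, e₉, e₁₁} ∩ {e₁, e₂, e₄, e₅, e₇, e₉, e₁₀, e₁₁, e₁₂} = {e₁, e₄, e₇, e₉, e₁₁}
… ∩ ⟦under e₇⟧ = {e₁, e₄, e₇, e₉, e₁₁} ∩ {e₁, e₃, e₅, e₇, e₈, e₁₀, e₁₁, e₁₂} = {e₁, e₇, e₁₁}
… ∩ ⟦old⟧ = {e₁, e₇, e₁₁} ∩ {e₂, e₃, e₄, e₅, e₁₀, e₁₁} = {e₁₁}
… ∩ ⟦happy⟧ = {e₁₁} ∩ {e₁, e₃, e₄, e₅, e₆, e₇, e₉, e₁₀, e₁₁} = {e₁₁}
So ⟦old happy student that hired e₁₂ under e₇⟧ = {e₁₁}.

{e₁₁}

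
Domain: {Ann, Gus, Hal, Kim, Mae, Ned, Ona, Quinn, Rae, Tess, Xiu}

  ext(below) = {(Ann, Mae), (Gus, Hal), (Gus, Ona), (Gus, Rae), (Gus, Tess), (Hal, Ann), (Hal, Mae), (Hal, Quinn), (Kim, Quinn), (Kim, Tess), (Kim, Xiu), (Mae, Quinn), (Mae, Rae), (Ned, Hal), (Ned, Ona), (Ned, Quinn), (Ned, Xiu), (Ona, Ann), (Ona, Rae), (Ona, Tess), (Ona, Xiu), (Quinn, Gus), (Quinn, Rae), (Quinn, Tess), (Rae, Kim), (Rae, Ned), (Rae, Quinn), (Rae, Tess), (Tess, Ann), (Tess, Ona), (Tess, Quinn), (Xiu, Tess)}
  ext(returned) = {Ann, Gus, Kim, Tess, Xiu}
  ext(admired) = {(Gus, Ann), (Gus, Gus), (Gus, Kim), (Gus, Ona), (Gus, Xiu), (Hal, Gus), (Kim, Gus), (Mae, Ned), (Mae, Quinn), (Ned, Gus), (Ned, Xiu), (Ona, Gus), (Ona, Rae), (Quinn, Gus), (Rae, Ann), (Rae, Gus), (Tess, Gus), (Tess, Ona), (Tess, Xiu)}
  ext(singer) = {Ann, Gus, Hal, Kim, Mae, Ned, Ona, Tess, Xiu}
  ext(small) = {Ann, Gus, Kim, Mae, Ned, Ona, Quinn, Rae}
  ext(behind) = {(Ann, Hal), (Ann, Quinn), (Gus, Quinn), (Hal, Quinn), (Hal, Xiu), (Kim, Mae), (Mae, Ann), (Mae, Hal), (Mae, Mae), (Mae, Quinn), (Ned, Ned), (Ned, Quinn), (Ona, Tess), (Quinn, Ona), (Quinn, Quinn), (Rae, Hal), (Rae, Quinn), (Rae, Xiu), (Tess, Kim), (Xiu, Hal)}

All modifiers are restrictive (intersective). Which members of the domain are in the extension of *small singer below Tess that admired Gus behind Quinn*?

{Gus}

⟦below Tess⟧ = {x : ⟨x, Tess⟩ ∈ ⟦below⟧} = {Gus, Kim, Ona, Quinn, Rae, Xiu}
⟦that admired Gus⟧ = {x : ⟨x, Gus⟩ ∈ ⟦admired⟧} = {Gus, Hal, Kim, Ned, Ona, Quinn, Rae, Tess}
⟦behind Quinn⟧ = {x : ⟨x, Quinn⟩ ∈ ⟦behind⟧} = {Ann, Gus, Hal, Mae, Ned, Quinn, Rae}
⟦singer⟧ = {Ann, Gus, Hal, Kim, Mae, Ned, Ona, Tess, Xiu}
… ∩ ⟦below Tess⟧ = {Ann, Gus, Hal, Kim, Mae, Ned, Ona, Tess, Xiu} ∩ {Gus, Kim, Ona, Quinn, Rae, Xiu} = {Gus, Kim, Ona, Xiu}
… ∩ ⟦that admired Gus⟧ = {Gus, Kim, Ona, Xiu} ∩ {Gus, Hal, Kim, Ned, Ona, Quinn, Rae, Tess} = {Gus, Kim, Ona}
… ∩ ⟦behind Quinn⟧ = {Gus, Kim, Ona} ∩ {Ann, Gus, Hal, Mae, Ned, Quinn, Rae} = {Gus}
… ∩ ⟦small⟧ = {Gus} ∩ {Ann, Gus, Kim, Mae, Ned, Ona, Quinn, Rae} = {Gus}
So ⟦small singer below Tess that admired Gus behind Quinn⟧ = {Gus}.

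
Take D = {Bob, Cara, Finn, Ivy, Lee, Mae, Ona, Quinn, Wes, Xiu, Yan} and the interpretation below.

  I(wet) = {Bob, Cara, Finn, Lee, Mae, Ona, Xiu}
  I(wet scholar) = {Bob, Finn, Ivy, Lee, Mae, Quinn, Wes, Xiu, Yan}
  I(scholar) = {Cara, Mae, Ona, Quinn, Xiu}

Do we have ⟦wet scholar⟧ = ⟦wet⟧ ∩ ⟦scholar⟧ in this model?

⟦wet⟧ ∩ ⟦scholar⟧ = {Bob, Cara, Finn, Lee, Mae, Ona, Xiu} ∩ {Cara, Mae, Ona, Quinn, Xiu} = {Cara, Mae, Ona, Xiu}
Observed ⟦wet scholar⟧ = {Bob, Finn, Ivy, Lee, Mae, Quinn, Wes, Xiu, Yan}.
These differ, so the modifier is not intersective in this model.

no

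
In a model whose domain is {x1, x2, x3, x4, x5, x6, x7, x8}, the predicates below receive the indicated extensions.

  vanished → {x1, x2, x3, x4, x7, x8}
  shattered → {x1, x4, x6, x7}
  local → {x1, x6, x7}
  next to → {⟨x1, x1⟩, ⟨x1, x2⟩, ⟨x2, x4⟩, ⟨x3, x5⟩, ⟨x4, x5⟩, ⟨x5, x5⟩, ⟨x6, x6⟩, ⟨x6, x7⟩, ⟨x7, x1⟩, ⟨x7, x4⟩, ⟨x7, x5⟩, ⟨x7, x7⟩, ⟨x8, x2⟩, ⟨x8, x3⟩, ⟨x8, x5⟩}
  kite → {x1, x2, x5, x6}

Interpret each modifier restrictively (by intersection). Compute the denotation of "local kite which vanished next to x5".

∅

⟦which vanished⟧ = ⟦vanished⟧ = {x1, x2, x3, x4, x7, x8}
⟦next to x5⟧ = {x : ⟨x, x5⟩ ∈ ⟦next to⟧} = {x3, x4, x5, x7, x8}
⟦kite⟧ = {x1, x2, x5, x6}
… ∩ ⟦which vanished⟧ = {x1, x2, x5, x6} ∩ {x1, x2, x3, x4, x7, x8} = {x1, x2}
… ∩ ⟦next to x5⟧ = {x1, x2} ∩ {x3, x4, x5, x7, x8} = ∅
… ∩ ⟦local⟧ = ∅ ∩ {x1, x6, x7} = ∅
So ⟦local kite which vanished next to x5⟧ = ∅.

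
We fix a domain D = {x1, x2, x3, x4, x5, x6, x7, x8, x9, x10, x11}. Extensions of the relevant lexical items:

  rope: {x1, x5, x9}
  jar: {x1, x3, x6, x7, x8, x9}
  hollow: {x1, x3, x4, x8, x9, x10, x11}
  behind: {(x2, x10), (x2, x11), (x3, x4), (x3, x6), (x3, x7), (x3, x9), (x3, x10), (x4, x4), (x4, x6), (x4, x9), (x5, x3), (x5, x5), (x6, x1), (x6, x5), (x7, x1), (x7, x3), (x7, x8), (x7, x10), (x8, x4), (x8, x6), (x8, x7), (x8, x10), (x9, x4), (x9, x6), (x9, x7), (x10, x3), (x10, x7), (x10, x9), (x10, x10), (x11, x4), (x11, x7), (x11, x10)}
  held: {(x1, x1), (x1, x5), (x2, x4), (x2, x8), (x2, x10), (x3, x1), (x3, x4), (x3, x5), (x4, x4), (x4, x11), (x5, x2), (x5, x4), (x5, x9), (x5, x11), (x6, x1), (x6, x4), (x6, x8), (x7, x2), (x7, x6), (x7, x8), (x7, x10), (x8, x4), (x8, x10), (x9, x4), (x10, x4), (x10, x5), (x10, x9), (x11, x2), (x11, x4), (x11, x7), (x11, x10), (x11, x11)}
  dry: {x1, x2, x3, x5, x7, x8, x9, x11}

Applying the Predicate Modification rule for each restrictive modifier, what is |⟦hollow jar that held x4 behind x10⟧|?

2

⟦that held x4⟧ = {x : ⟨x, x4⟩ ∈ ⟦held⟧} = {x2, x3, x4, x5, x6, x8, x9, x10, x11}
⟦behind x10⟧ = {x : ⟨x, x10⟩ ∈ ⟦behind⟧} = {x2, x3, x7, x8, x10, x11}
⟦jar⟧ = {x1, x3, x6, x7, x8, x9}
… ∩ ⟦that held x4⟧ = {x1, x3, x6, x7, x8, x9} ∩ {x2, x3, x4, x5, x6, x8, x9, x10, x11} = {x3, x6, x8, x9}
… ∩ ⟦behind x10⟧ = {x3, x6, x8, x9} ∩ {x2, x3, x7, x8, x10, x11} = {x3, x8}
… ∩ ⟦hollow⟧ = {x3, x8} ∩ {x1, x3, x4, x8, x9, x10, x11} = {x3, x8}
⟦hollow jar that held x4 behind x10⟧ = {x3, x8}, so the cardinality is 2.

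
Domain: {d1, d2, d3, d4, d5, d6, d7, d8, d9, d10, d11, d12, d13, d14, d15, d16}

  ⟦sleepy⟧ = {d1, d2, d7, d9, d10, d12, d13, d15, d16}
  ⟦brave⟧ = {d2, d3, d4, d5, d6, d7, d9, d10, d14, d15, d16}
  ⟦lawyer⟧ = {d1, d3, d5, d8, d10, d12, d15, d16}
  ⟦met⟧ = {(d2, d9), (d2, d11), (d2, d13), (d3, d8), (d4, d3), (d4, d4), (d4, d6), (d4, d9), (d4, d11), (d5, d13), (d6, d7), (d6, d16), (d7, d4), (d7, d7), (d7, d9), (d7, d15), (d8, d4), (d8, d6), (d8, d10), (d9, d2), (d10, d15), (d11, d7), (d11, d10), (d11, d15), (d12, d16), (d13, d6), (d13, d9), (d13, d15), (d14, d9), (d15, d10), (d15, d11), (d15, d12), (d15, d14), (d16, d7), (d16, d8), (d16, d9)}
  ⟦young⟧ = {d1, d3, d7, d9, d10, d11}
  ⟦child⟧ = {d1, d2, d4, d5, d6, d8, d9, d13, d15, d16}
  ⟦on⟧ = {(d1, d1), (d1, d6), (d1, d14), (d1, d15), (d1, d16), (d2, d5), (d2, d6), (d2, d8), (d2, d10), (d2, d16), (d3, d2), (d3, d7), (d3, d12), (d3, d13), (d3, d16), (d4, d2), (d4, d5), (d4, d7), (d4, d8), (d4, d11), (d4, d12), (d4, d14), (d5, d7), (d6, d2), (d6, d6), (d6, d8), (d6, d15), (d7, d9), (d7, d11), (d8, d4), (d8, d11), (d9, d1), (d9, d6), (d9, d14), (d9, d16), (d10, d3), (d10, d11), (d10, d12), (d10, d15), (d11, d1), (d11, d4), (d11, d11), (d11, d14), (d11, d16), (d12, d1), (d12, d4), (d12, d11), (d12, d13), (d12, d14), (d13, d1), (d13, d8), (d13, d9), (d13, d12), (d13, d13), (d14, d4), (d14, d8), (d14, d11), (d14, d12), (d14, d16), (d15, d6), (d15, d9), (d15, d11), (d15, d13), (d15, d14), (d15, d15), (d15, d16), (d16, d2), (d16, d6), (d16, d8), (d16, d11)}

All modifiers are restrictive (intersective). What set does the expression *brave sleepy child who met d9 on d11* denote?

⟦who met d9⟧ = {x : ⟨x, d9⟩ ∈ ⟦met⟧} = {d2, d4, d7, d13, d14, d16}
⟦on d11⟧ = {x : ⟨x, d11⟩ ∈ ⟦on⟧} = {d4, d7, d8, d10, d11, d12, d14, d15, d16}
⟦child⟧ = {d1, d2, d4, d5, d6, d8, d9, d13, d15, d16}
… ∩ ⟦who met d9⟧ = {d1, d2, d4, d5, d6, d8, d9, d13, d15, d16} ∩ {d2, d4, d7, d13, d14, d16} = {d2, d4, d13, d16}
… ∩ ⟦on d11⟧ = {d2, d4, d13, d16} ∩ {d4, d7, d8, d10, d11, d12, d14, d15, d16} = {d4, d16}
… ∩ ⟦brave⟧ = {d4, d16} ∩ {d2, d3, d4, d5, d6, d7, d9, d10, d14, d15, d16} = {d4, d16}
… ∩ ⟦sleepy⟧ = {d4, d16} ∩ {d1, d2, d7, d9, d10, d12, d13, d15, d16} = {d16}
So ⟦brave sleepy child who met d9 on d11⟧ = {d16}.

{d16}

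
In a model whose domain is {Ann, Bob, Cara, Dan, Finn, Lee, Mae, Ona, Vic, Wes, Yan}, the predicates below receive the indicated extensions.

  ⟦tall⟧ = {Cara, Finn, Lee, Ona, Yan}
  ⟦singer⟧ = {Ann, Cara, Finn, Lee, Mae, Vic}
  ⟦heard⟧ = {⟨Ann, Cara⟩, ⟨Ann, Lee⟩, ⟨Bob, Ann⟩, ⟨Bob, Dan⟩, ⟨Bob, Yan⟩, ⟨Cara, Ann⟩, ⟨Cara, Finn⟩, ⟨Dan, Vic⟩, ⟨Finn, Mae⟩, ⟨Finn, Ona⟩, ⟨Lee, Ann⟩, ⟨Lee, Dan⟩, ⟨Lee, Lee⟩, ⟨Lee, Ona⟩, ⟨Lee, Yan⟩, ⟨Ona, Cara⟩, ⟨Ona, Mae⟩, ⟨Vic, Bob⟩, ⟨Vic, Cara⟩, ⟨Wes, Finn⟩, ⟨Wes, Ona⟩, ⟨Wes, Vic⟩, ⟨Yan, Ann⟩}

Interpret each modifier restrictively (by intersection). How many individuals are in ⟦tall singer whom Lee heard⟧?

⟦whom Lee heard⟧ = {x : ⟨Lee, x⟩ ∈ ⟦heard⟧} = {Ann, Dan, Lee, Ona, Yan}
⟦singer⟧ = {Ann, Cara, Finn, Lee, Mae, Vic}
… ∩ ⟦whom Lee heard⟧ = {Ann, Cara, Finn, Lee, Mae, Vic} ∩ {Ann, Dan, Lee, Ona, Yan} = {Ann, Lee}
… ∩ ⟦tall⟧ = {Ann, Lee} ∩ {Cara, Finn, Lee, Ona, Yan} = {Lee}
⟦tall singer whom Lee heard⟧ = {Lee}, so the cardinality is 1.

1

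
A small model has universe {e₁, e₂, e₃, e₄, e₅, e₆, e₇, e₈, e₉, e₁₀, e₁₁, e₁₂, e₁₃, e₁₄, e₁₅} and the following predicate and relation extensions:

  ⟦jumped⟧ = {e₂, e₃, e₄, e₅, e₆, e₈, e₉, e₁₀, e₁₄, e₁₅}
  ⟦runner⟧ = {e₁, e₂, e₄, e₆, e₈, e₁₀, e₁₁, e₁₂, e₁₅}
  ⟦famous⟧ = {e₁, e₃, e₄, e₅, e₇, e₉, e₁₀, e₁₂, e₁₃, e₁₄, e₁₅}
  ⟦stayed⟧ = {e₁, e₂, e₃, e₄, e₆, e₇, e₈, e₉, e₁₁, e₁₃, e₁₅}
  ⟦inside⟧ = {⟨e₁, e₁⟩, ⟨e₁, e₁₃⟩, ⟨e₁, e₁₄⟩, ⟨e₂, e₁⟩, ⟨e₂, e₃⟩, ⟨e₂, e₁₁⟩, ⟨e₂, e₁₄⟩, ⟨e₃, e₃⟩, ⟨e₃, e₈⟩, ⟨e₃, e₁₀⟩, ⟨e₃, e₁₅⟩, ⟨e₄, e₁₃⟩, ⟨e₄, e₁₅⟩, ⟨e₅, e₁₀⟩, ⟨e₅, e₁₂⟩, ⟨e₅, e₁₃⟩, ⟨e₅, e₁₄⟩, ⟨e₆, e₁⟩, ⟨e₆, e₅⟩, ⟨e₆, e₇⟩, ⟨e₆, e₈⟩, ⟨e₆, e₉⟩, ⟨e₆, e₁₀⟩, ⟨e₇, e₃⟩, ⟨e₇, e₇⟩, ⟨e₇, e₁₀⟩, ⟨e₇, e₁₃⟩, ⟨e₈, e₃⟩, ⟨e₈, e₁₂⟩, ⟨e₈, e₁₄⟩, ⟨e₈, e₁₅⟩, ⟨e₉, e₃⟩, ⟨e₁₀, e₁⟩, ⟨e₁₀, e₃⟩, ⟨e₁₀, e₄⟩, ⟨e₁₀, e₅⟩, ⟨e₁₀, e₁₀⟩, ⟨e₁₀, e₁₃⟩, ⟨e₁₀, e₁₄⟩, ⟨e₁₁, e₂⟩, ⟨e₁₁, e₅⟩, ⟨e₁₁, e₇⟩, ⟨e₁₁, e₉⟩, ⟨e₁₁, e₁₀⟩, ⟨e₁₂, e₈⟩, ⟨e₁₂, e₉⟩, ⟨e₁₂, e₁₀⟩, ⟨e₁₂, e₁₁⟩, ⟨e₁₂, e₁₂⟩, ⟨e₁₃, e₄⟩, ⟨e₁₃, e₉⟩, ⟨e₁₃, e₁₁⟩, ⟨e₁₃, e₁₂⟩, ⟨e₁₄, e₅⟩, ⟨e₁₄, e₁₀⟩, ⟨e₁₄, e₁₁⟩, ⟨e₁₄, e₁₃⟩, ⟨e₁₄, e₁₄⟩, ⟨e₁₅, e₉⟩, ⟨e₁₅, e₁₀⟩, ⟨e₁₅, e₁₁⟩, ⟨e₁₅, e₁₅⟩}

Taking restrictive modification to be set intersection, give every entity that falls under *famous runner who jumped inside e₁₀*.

⟦who jumped⟧ = ⟦jumped⟧ = {e₂, e₃, e₄, e₅, e₆, e₈, e₉, e₁₀, e₁₄, e₁₅}
⟦inside e₁₀⟧ = {x : ⟨x, e₁₀⟩ ∈ ⟦inside⟧} = {e₃, e₅, e₆, e₇, e₁₀, e₁₁, e₁₂, e₁₄, e₁₅}
⟦runner⟧ = {e₁, e₂, e₄, e₆, e₈, e₁₀, e₁₁, e₁₂, e₁₅}
… ∩ ⟦who jumped⟧ = {e₁, e₂, e₄, e₆, e₈, e₁₀, e₁₁, e₁₂, e₁₅} ∩ {e₂, e₃, e₄, e₅, e₆, e₈, e₉, e₁₀, e₁₄, e₁₅} = {e₂, e₄, e₆, e₈, e₁₀, e₁₅}
… ∩ ⟦inside e₁₀⟧ = {e₂, e₄, e₆, e₈, e₁₀, e₁₅} ∩ {e₃, e₅, e₆, e₇, e₁₀, e₁₁, e₁₂, e₁₄, e₁₅} = {e₆, e₁₀, e₁₅}
… ∩ ⟦famous⟧ = {e₆, e₁₀, e₁₅} ∩ {e₁, e₃, e₄, e₅, e₇, e₉, e₁₀, e₁₂, e₁₃, e₁₄, e₁₅} = {e₁₀, e₁₅}
So ⟦famous runner who jumped inside e₁₀⟧ = {e₁₀, e₁₅}.

{e₁₀, e₁₅}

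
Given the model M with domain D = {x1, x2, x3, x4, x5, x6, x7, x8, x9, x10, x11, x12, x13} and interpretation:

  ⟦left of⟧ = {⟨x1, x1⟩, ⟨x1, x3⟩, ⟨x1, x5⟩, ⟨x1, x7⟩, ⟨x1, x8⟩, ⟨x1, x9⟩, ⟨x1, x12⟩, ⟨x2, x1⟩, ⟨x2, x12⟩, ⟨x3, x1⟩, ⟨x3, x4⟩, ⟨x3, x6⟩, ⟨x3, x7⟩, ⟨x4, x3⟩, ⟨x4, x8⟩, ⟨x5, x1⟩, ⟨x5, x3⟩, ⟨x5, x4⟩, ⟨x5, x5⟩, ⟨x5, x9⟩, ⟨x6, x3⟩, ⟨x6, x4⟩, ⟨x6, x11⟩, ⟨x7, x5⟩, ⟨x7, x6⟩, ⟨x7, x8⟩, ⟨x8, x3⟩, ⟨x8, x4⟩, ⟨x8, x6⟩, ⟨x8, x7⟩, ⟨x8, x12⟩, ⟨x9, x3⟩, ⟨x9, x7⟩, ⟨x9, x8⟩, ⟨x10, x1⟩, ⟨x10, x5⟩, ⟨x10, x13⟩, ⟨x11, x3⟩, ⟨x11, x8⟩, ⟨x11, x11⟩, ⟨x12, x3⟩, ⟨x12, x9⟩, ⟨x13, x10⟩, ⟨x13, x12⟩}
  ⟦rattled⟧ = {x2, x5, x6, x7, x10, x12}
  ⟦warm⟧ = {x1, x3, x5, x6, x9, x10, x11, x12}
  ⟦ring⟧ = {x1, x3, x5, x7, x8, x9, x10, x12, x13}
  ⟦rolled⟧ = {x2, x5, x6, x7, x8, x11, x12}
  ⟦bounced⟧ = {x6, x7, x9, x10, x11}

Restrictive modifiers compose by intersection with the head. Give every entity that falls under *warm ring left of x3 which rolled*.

⟦left of x3⟧ = {x : ⟨x, x3⟩ ∈ ⟦left of⟧} = {x1, x4, x5, x6, x8, x9, x11, x12}
⟦which rolled⟧ = ⟦rolled⟧ = {x2, x5, x6, x7, x8, x11, x12}
⟦ring⟧ = {x1, x3, x5, x7, x8, x9, x10, x12, x13}
… ∩ ⟦left of x3⟧ = {x1, x3, x5, x7, x8, x9, x10, x12, x13} ∩ {x1, x4, x5, x6, x8, x9, x11, x12} = {x1, x5, x8, x9, x12}
… ∩ ⟦which rolled⟧ = {x1, x5, x8, x9, x12} ∩ {x2, x5, x6, x7, x8, x11, x12} = {x5, x8, x12}
… ∩ ⟦warm⟧ = {x5, x8, x12} ∩ {x1, x3, x5, x6, x9, x10, x11, x12} = {x5, x12}
So ⟦warm ring left of x3 which rolled⟧ = {x5, x12}.

{x5, x12}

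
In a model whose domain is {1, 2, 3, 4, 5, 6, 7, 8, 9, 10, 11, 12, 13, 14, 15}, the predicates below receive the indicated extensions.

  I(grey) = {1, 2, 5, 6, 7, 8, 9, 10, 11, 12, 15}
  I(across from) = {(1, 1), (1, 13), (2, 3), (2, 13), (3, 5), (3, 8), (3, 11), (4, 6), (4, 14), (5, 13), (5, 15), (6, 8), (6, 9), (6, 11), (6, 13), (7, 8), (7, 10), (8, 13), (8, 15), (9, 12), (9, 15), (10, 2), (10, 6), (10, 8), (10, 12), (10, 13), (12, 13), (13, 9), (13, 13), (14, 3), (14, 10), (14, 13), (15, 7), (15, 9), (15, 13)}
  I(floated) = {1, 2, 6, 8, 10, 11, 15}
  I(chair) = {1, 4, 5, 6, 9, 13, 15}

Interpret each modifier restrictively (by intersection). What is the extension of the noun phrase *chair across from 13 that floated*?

{1, 6, 15}

⟦across from 13⟧ = {x : ⟨x, 13⟩ ∈ ⟦across from⟧} = {1, 2, 5, 6, 8, 10, 12, 13, 14, 15}
⟦that floated⟧ = ⟦floated⟧ = {1, 2, 6, 8, 10, 11, 15}
⟦chair⟧ = {1, 4, 5, 6, 9, 13, 15}
… ∩ ⟦across from 13⟧ = {1, 4, 5, 6, 9, 13, 15} ∩ {1, 2, 5, 6, 8, 10, 12, 13, 14, 15} = {1, 5, 6, 13, 15}
… ∩ ⟦that floated⟧ = {1, 5, 6, 13, 15} ∩ {1, 2, 6, 8, 10, 11, 15} = {1, 6, 15}
So ⟦chair across from 13 that floated⟧ = {1, 6, 15}.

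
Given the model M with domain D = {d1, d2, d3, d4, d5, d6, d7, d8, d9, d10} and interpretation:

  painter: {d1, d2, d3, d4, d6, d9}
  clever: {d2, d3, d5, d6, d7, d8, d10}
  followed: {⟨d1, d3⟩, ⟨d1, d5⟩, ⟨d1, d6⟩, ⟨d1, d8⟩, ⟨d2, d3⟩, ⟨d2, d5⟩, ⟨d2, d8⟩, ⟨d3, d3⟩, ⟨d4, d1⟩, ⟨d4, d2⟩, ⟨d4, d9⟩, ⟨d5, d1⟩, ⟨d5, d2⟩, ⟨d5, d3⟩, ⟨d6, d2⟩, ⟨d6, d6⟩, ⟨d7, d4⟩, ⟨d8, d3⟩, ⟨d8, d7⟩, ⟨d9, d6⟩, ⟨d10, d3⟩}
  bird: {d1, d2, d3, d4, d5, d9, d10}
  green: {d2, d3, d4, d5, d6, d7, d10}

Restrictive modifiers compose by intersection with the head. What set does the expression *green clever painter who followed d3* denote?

⟦who followed d3⟧ = {x : ⟨x, d3⟩ ∈ ⟦followed⟧} = {d1, d2, d3, d5, d8, d10}
⟦painter⟧ = {d1, d2, d3, d4, d6, d9}
… ∩ ⟦who followed d3⟧ = {d1, d2, d3, d4, d6, d9} ∩ {d1, d2, d3, d5, d8, d10} = {d1, d2, d3}
… ∩ ⟦green⟧ = {d1, d2, d3} ∩ {d2, d3, d4, d5, d6, d7, d10} = {d2, d3}
… ∩ ⟦clever⟧ = {d2, d3} ∩ {d2, d3, d5, d6, d7, d8, d10} = {d2, d3}
So ⟦green clever painter who followed d3⟧ = {d2, d3}.

{d2, d3}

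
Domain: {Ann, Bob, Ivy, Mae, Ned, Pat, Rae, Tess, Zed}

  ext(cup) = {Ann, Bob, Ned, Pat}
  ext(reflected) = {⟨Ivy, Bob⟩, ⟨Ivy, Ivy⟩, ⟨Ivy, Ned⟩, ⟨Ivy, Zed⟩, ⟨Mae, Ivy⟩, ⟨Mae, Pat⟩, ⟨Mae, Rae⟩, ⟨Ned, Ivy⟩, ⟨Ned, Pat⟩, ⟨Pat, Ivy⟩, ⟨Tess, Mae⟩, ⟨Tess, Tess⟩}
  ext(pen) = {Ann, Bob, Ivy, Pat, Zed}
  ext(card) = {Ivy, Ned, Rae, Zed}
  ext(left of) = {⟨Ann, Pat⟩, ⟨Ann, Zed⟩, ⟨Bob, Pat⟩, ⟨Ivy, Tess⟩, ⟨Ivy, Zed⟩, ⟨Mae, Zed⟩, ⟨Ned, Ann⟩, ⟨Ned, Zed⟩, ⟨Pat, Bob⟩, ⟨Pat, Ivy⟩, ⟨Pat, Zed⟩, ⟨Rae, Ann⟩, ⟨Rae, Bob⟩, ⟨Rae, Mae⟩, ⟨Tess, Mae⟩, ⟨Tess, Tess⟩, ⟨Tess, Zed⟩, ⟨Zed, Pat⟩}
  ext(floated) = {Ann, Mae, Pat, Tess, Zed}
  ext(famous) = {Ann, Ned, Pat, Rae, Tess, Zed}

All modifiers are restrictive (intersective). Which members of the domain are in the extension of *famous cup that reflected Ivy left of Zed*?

{Ned, Pat}

⟦that reflected Ivy⟧ = {x : ⟨x, Ivy⟩ ∈ ⟦reflected⟧} = {Ivy, Mae, Ned, Pat}
⟦left of Zed⟧ = {x : ⟨x, Zed⟩ ∈ ⟦left of⟧} = {Ann, Ivy, Mae, Ned, Pat, Tess}
⟦cup⟧ = {Ann, Bob, Ned, Pat}
… ∩ ⟦that reflected Ivy⟧ = {Ann, Bob, Ned, Pat} ∩ {Ivy, Mae, Ned, Pat} = {Ned, Pat}
… ∩ ⟦left of Zed⟧ = {Ned, Pat} ∩ {Ann, Ivy, Mae, Ned, Pat, Tess} = {Ned, Pat}
… ∩ ⟦famous⟧ = {Ned, Pat} ∩ {Ann, Ned, Pat, Rae, Tess, Zed} = {Ned, Pat}
So ⟦famous cup that reflected Ivy left of Zed⟧ = {Ned, Pat}.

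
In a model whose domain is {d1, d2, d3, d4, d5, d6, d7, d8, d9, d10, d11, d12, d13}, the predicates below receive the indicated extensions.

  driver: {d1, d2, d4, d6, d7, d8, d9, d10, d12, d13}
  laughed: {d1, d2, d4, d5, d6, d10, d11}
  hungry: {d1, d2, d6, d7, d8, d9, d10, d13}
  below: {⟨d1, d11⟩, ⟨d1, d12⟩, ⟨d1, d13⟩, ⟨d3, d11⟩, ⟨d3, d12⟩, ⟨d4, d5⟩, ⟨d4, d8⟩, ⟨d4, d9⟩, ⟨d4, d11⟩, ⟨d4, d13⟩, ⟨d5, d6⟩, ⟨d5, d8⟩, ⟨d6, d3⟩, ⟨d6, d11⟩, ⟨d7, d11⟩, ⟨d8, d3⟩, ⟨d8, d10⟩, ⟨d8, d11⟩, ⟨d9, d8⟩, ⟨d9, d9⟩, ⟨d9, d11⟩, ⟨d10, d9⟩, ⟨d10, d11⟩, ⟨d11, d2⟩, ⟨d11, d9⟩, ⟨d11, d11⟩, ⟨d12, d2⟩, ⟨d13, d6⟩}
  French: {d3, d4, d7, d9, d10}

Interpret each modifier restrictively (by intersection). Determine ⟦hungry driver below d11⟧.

⟦below d11⟧ = {x : ⟨x, d11⟩ ∈ ⟦below⟧} = {d1, d3, d4, d6, d7, d8, d9, d10, d11}
⟦driver⟧ = {d1, d2, d4, d6, d7, d8, d9, d10, d12, d13}
… ∩ ⟦below d11⟧ = {d1, d2, d4, d6, d7, d8, d9, d10, d12, d13} ∩ {d1, d3, d4, d6, d7, d8, d9, d10, d11} = {d1, d4, d6, d7, d8, d9, d10}
… ∩ ⟦hungry⟧ = {d1, d4, d6, d7, d8, d9, d10} ∩ {d1, d2, d6, d7, d8, d9, d10, d13} = {d1, d6, d7, d8, d9, d10}
So ⟦hungry driver below d11⟧ = {d1, d6, d7, d8, d9, d10}.

{d1, d6, d7, d8, d9, d10}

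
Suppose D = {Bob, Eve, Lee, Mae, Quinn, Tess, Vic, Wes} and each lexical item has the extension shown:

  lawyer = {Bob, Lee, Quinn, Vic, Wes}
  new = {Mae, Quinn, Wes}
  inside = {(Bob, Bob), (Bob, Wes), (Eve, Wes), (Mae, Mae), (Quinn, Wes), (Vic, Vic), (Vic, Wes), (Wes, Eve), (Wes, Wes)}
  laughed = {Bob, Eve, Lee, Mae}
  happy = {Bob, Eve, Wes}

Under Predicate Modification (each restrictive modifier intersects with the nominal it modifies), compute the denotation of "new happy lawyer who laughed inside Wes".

∅

⟦who laughed⟧ = ⟦laughed⟧ = {Bob, Eve, Lee, Mae}
⟦inside Wes⟧ = {x : ⟨x, Wes⟩ ∈ ⟦inside⟧} = {Bob, Eve, Quinn, Vic, Wes}
⟦lawyer⟧ = {Bob, Lee, Quinn, Vic, Wes}
… ∩ ⟦who laughed⟧ = {Bob, Lee, Quinn, Vic, Wes} ∩ {Bob, Eve, Lee, Mae} = {Bob, Lee}
… ∩ ⟦inside Wes⟧ = {Bob, Lee} ∩ {Bob, Eve, Quinn, Vic, Wes} = {Bob}
… ∩ ⟦new⟧ = {Bob} ∩ {Mae, Quinn, Wes} = ∅
… ∩ ⟦happy⟧ = ∅ ∩ {Bob, Eve, Wes} = ∅
So ⟦new happy lawyer who laughed inside Wes⟧ = ∅.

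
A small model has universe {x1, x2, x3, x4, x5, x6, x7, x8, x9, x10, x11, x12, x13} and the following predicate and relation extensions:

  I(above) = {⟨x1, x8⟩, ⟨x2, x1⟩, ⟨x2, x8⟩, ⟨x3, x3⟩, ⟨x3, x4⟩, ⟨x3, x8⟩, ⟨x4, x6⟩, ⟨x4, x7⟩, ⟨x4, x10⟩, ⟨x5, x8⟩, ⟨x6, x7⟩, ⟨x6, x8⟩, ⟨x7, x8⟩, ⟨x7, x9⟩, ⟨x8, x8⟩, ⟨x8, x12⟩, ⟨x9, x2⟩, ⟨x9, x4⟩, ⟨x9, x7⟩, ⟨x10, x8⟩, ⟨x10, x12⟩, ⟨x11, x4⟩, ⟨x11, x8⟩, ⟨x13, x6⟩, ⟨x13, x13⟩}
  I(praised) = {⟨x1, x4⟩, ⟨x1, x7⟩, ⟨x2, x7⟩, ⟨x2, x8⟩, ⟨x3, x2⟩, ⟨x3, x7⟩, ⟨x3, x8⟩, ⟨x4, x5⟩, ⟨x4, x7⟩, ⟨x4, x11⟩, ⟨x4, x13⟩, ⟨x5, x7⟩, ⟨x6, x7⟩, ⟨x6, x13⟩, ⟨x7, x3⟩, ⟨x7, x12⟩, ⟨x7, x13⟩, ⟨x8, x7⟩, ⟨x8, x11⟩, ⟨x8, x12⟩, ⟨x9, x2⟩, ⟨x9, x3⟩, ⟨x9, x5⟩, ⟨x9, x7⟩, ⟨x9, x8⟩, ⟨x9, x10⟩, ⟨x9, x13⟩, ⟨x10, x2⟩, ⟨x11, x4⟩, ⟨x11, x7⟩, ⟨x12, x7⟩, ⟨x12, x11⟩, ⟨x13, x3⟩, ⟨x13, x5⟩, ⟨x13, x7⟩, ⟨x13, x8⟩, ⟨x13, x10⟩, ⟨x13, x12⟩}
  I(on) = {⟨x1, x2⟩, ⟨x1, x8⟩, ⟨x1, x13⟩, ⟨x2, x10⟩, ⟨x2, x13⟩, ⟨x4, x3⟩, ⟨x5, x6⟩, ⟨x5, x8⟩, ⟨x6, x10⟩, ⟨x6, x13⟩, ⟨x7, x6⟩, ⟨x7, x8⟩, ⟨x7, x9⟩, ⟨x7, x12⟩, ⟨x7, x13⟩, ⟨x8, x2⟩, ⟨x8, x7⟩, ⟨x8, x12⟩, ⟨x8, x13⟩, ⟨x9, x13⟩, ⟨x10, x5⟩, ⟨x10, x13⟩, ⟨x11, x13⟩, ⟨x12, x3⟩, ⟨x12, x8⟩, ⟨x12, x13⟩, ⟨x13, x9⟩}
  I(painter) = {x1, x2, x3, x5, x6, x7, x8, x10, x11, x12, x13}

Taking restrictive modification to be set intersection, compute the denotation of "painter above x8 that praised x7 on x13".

⟦above x8⟧ = {x : ⟨x, x8⟩ ∈ ⟦above⟧} = {x1, x2, x3, x5, x6, x7, x8, x10, x11}
⟦that praised x7⟧ = {x : ⟨x, x7⟩ ∈ ⟦praised⟧} = {x1, x2, x3, x4, x5, x6, x8, x9, x11, x12, x13}
⟦on x13⟧ = {x : ⟨x, x13⟩ ∈ ⟦on⟧} = {x1, x2, x6, x7, x8, x9, x10, x11, x12}
⟦painter⟧ = {x1, x2, x3, x5, x6, x7, x8, x10, x11, x12, x13}
… ∩ ⟦above x8⟧ = {x1, x2, x3, x5, x6, x7, x8, x10, x11, x12, x13} ∩ {x1, x2, x3, x5, x6, x7, x8, x10, x11} = {x1, x2, x3, x5, x6, x7, x8, x10, x11}
… ∩ ⟦that praised x7⟧ = {x1, x2, x3, x5, x6, x7, x8, x10, x11} ∩ {x1, x2, x3, x4, x5, x6, x8, x9, x11, x12, x13} = {x1, x2, x3, x5, x6, x8, x11}
… ∩ ⟦on x13⟧ = {x1, x2, x3, x5, x6, x8, x11} ∩ {x1, x2, x6, x7, x8, x9, x10, x11, x12} = {x1, x2, x6, x8, x11}
So ⟦painter above x8 that praised x7 on x13⟧ = {x1, x2, x6, x8, x11}.

{x1, x2, x6, x8, x11}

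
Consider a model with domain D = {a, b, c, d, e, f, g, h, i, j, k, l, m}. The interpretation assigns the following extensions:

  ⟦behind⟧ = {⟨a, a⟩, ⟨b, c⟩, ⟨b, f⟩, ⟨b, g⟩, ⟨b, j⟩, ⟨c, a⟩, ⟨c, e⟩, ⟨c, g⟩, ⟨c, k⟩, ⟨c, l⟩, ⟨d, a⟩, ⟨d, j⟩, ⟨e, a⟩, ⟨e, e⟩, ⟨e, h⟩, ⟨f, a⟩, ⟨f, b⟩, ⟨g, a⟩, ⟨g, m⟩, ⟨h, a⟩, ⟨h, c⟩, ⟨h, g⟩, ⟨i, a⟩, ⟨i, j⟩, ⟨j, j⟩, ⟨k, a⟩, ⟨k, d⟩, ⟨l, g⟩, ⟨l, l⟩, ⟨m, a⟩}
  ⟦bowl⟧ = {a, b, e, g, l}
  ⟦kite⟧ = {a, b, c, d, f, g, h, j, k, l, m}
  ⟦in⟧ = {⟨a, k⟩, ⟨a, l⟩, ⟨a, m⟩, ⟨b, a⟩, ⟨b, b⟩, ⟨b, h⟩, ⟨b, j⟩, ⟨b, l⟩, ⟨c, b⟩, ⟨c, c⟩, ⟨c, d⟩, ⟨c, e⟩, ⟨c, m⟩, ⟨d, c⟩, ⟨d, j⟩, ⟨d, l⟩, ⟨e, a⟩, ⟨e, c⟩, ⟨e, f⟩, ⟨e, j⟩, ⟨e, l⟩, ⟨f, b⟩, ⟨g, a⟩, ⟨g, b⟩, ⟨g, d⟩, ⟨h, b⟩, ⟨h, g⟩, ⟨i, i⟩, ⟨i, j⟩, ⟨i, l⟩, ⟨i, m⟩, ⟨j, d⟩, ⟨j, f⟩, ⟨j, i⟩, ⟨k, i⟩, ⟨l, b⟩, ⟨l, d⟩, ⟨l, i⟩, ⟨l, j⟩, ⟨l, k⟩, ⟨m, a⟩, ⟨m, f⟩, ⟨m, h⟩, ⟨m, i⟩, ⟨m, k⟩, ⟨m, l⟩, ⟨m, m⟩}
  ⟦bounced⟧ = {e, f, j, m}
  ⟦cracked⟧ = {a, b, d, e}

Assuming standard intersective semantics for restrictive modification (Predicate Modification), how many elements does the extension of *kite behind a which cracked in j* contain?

1

⟦behind a⟧ = {x : ⟨x, a⟩ ∈ ⟦behind⟧} = {a, c, d, e, f, g, h, i, k, m}
⟦which cracked⟧ = ⟦cracked⟧ = {a, b, d, e}
⟦in j⟧ = {x : ⟨x, j⟩ ∈ ⟦in⟧} = {b, d, e, i, l}
⟦kite⟧ = {a, b, c, d, f, g, h, j, k, l, m}
… ∩ ⟦behind a⟧ = {a, b, c, d, f, g, h, j, k, l, m} ∩ {a, c, d, e, f, g, h, i, k, m} = {a, c, d, f, g, h, k, m}
… ∩ ⟦which cracked⟧ = {a, c, d, f, g, h, k, m} ∩ {a, b, d, e} = {a, d}
… ∩ ⟦in j⟧ = {a, d} ∩ {b, d, e, i, l} = {d}
⟦kite behind a which cracked in j⟧ = {d}, so the cardinality is 1.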